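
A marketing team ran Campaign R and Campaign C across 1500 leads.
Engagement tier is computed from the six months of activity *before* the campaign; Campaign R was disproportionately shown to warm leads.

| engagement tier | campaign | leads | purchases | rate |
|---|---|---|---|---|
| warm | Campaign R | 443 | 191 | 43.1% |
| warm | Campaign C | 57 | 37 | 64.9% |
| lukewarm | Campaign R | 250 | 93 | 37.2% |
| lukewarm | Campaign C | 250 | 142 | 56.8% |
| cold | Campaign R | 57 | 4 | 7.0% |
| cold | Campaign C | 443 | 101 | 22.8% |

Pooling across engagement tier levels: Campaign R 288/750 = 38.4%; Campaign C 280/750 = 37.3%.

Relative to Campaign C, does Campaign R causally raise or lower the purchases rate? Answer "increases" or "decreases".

Within every engagement tier level Campaign C has the higher rate, yet pooled Campaign R does — Simpson's reversal.
Engagement tier is set before the campaign has any effect — it is not caused by the campaign — and it independently drives the outcome. That makes it a confounder, so the causal comparison is within engagement tier levels.
Within each level — warm: 43.1% vs 64.9%; lukewarm: 37.2% vs 56.8%; cold: 7.0% vs 22.8% — Campaign C is higher every time.

decreases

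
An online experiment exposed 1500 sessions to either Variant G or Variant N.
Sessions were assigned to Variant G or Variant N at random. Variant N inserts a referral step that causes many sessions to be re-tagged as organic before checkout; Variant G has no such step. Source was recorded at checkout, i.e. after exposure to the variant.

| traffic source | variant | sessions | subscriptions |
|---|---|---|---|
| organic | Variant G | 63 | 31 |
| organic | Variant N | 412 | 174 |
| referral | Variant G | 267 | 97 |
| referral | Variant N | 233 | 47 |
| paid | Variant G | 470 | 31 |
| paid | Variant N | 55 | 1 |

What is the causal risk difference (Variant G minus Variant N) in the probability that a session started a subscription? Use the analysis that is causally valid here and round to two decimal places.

Traffic source lies on the pathway variant → traffic source → outcome, so adjusting for it blocks the indirect effect. For the total causal effect of variant, use the unadjusted pooled rates.
The causal difference is the pooled difference: 0.199 − 0.317 = -0.118.

-0.12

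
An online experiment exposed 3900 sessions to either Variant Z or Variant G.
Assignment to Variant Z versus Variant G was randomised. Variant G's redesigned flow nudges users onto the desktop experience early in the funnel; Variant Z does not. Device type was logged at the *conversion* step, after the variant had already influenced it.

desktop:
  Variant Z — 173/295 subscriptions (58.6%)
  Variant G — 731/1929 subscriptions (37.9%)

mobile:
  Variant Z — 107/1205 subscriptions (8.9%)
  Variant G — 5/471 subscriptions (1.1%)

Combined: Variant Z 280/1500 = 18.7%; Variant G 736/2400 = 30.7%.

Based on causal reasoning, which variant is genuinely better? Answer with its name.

Variant G

Device type is downstream of the variant. One should not condition on a consequence of treatment, so the overall rates are the right comparison.
Pooled: Variant Z 18.7% vs Variant G 30.7%; Variant G is higher overall.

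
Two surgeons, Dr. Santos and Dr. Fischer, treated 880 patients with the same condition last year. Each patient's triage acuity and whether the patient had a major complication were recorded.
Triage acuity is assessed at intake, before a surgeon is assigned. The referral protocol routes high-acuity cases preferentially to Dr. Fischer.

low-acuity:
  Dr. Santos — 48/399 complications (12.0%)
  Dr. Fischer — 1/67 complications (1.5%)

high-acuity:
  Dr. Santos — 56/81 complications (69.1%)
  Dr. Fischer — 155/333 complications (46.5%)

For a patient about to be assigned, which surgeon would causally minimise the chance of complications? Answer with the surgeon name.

Dr. Fischer

Dr. Fischer is lower inside every triage acuity stratum but Dr. Santos is lower in aggregate. Whether to stratify depends on how triage acuity relates to the surgeon.
Here triage acuity is a common cause — it drives both which surgeon a case falls under and the outcome. The crude comparison mixes populations; the stratum-specific rates are the causally relevant ones.
Within each level — low-acuity: 12.0% vs 1.5%; high-acuity: 69.1% vs 46.5% — Dr. Fischer is lower every time.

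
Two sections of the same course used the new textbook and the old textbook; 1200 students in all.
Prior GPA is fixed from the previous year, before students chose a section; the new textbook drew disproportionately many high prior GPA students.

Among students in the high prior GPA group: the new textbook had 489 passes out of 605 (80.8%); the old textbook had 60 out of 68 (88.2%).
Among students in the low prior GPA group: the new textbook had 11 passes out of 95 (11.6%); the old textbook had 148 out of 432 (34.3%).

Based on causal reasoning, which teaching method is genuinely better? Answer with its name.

the old textbook

Here prior GPA band is a common cause — it drives both which teaching method a case falls under and the outcome. The crude comparison mixes populations; the stratum-specific rates are the causally relevant ones.
Within each level — high prior GPA: 80.8% vs 88.2%; low prior GPA: 11.6% vs 34.3% — the old textbook is higher every time.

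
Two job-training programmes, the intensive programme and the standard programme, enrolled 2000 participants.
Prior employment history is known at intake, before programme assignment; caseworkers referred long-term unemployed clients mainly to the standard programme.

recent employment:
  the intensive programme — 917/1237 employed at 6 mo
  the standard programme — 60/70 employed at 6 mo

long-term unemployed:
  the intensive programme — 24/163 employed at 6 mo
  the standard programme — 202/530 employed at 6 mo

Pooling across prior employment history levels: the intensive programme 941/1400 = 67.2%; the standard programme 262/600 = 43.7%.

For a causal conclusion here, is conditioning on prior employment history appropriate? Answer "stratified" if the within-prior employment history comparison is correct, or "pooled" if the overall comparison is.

Nothing the programme does changes prior employment history; the imbalance is an allocation artefact. With prior employment history also predicting the outcome, the pooled figure is confounded, and the within-stratum comparison is the causal one.
Within each level — recent employment: 74.1% vs 85.7%; long-term unemployed: 14.7% vs 38.1% — the standard programme is higher every time.

stratified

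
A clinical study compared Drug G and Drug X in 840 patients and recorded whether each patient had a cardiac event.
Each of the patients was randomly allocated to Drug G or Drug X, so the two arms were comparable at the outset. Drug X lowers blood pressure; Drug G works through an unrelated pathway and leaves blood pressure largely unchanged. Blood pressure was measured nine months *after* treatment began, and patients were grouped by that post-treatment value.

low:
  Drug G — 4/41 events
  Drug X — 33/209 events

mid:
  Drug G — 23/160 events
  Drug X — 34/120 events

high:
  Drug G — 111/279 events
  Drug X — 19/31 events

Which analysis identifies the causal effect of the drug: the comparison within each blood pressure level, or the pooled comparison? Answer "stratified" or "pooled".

Drug G is lower inside every blood pressure stratum but Drug X is lower in aggregate. Whether to stratify depends on how blood pressure relates to the drug.
Blood pressure lies on the pathway drug → blood pressure → outcome, so adjusting for it blocks the indirect effect. For the total causal effect of drug, use the unadjusted pooled rates.
Pooled: Drug G 28.7% vs Drug X 23.9%; Drug X is lower overall.

pooled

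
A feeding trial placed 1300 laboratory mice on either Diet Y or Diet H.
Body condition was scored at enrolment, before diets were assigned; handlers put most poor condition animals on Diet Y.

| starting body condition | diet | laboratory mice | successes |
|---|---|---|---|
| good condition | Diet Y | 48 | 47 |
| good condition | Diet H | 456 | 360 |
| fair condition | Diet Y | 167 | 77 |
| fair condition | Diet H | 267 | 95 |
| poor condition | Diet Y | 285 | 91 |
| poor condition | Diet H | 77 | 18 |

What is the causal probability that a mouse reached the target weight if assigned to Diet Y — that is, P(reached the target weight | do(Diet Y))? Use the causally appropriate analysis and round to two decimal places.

The imbalance in starting body condition arose from how laboratory mice were allocated, not from anything the diet did; and starting body condition independently affects the outcome. The pooled gap is confounded — condition on starting body condition.
Standardising Diet Y to the population starting body condition mix: 0.388·47/48 + 0.334·77/167 + 0.278·91/285 = 0.622.

0.62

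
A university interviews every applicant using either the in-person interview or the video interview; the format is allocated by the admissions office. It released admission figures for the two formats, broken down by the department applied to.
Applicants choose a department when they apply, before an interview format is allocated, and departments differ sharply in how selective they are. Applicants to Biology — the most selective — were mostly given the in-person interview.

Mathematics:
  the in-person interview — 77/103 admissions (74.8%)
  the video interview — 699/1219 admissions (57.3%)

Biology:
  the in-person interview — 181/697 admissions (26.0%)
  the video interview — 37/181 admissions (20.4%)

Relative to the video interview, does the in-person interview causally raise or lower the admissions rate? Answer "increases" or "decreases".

increases

Within every department level the in-person interview has the higher rate, yet pooled the video interview does — Simpson's reversal.
The imbalance in department arose from how applicants were allocated, not from anything the interview format did; and department independently affects the outcome. The pooled gap is confounded — condition on department.
Within each level — Mathematics: 74.8% vs 57.3%; Biology: 26.0% vs 20.4% — the in-person interview is higher every time.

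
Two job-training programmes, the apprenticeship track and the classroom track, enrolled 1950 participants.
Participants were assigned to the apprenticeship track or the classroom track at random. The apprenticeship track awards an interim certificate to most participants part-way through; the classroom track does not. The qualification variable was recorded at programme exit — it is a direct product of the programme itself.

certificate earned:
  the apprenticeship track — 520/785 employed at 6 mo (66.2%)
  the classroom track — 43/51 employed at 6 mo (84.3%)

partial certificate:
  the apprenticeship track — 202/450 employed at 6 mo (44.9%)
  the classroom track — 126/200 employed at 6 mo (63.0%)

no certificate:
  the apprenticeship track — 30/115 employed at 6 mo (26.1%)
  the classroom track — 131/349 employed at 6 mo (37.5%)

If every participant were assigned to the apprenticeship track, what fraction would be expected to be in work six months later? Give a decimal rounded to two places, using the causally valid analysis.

0.56

Qualification attained during the programme is recorded after the programme and is itself shifted by it — it sits on the causal path from programme to outcome. Conditioning on a mediator would strip out part of the effect we want; the pooled comparison gives the total causal effect.
So P(outcome | do(the apprenticeship track)) is just the pooled rate for the apprenticeship track: 752/1350 = 0.557.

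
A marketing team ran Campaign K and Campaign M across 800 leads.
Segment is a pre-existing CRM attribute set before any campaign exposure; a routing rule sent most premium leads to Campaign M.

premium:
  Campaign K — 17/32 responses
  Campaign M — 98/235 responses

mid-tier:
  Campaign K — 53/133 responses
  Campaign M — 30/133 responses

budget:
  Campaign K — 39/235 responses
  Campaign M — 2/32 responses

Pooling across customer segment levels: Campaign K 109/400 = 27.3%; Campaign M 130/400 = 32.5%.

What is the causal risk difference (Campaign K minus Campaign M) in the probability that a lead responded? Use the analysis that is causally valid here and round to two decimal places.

Since customer segment is a pre-existing factor (not a product of the campaign) and it affects the outcome on its own, it is a confounder. The stratified rates, not the pooled rate, identify the causal effect.
Adjusting over the population distribution of customer segment: 0.334·(0.531−0.417) + 0.333·(0.398−0.226) + 0.334·(0.166−0.062) = +0.130.

+0.13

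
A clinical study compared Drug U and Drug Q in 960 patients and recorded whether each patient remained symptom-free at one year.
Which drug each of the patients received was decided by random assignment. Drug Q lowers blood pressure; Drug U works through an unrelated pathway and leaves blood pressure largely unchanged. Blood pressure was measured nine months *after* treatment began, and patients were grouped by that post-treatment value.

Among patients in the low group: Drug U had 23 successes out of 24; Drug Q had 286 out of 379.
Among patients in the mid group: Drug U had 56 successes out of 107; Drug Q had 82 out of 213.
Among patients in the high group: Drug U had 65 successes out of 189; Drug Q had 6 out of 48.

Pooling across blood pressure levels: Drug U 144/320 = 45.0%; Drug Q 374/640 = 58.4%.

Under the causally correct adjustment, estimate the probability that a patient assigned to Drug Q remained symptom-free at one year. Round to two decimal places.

0.58

Within every blood pressure level Drug U has the higher rate, yet pooled Drug Q does — Simpson's reversal.
Blood pressure lies on the pathway drug → blood pressure → outcome, so adjusting for it blocks the indirect effect. For the total causal effect of drug, use the unadjusted pooled rates.
So P(outcome | do(Drug Q)) is just the pooled rate for Drug Q: 374/640 = 0.584.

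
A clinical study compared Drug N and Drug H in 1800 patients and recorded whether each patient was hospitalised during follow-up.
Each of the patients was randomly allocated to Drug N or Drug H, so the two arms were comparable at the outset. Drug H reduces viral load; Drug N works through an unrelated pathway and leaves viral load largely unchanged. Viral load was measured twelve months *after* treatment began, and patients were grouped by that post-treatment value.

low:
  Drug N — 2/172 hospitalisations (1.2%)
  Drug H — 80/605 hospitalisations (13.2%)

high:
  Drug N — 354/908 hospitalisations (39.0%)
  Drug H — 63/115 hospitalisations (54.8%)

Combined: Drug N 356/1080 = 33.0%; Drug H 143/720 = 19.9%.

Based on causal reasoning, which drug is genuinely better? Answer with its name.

Drug H

Because the drug influences viral load, viral load is a post-treatment mediator, not a confounder. Stratifying on it would bias the estimate; the causal effect is the crude pooled difference.
Pooled: Drug N 33.0% vs Drug H 19.9%; Drug H is lower overall.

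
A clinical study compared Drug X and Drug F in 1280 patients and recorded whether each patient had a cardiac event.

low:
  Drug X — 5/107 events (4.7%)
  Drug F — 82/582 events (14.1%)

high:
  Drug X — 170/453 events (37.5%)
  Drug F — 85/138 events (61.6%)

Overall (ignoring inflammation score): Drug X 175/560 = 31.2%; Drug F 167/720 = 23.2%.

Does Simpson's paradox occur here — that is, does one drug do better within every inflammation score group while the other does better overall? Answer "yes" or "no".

yes

Within each inflammation score level (low 4.7% vs 14.1%; high 37.5% vs 61.6%), Drug X has the lower rate every time. Pooled: 31.2% vs 23.2% — Drug F has the lower rate overall. The two comparisons disagree.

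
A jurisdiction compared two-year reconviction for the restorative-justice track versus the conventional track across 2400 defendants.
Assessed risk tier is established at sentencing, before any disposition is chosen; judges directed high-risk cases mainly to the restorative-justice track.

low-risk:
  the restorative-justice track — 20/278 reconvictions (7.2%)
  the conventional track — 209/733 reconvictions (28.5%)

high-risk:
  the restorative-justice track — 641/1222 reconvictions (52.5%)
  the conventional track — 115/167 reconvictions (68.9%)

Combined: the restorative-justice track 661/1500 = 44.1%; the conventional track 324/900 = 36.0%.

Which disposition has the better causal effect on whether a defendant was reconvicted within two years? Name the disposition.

The stratified and pooled comparisons disagree (the restorative-justice track wins within each assessed risk tier; the conventional track wins overall), so the answer turns on the causal role of assessed risk tier.
Assessed risk tier satisfies the back-door criterion: it is not a descendant of the disposition, and it blocks the spurious path from disposition to outcome. Adjusting for it (i.e., using the within-assessed risk tier rates) gives the causal effect.
Within each level — low-risk: 7.2% vs 28.5%; high-risk: 52.5% vs 68.9% — the restorative-justice track is lower every time.

the restorative-justice track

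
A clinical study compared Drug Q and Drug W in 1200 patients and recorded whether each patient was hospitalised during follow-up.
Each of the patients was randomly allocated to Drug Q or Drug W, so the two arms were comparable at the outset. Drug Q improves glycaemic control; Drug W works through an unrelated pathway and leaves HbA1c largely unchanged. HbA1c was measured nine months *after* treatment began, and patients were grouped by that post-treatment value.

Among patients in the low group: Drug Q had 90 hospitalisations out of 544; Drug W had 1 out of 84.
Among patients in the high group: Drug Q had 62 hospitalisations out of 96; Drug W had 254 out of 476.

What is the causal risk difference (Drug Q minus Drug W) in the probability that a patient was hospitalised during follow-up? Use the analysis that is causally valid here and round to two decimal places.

-0.22

Drug W is lower inside every HbA1c stratum but Drug Q is lower in aggregate. Whether to stratify depends on how HbA1c relates to the drug.
Stratifying would compare drugs among patients the drugs themselves sorted into HbA1c groups — a form of selection on an intermediate. The unconditioned pooled rates give the total causal effect.
The causal difference is the pooled difference: 0.237 − 0.455 = -0.218.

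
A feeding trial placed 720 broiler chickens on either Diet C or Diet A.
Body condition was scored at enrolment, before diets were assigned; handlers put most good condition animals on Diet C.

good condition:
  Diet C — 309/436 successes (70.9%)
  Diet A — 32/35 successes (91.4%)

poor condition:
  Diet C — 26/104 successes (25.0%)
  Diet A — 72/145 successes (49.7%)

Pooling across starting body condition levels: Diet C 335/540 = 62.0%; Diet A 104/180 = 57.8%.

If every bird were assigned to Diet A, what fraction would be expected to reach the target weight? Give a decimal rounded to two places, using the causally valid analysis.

0.77

Here starting body condition is a common cause — it drives both which diet a case falls under and the outcome. The crude comparison mixes populations; the stratum-specific rates are the causally relevant ones.
Standardising Diet A to the population starting body condition mix: 0.654·32/35 + 0.346·72/145 = 0.770.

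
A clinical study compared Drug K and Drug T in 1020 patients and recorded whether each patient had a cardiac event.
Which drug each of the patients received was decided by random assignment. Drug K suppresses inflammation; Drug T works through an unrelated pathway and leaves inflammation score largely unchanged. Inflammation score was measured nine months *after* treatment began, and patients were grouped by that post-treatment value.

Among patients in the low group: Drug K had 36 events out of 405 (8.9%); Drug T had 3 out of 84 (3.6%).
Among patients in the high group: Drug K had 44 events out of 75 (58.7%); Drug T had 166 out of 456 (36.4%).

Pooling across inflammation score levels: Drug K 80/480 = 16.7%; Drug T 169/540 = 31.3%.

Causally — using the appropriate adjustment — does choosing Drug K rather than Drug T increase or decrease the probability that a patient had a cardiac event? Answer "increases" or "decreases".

decreases

Inflammation score is recorded after the drug and is itself shifted by it — it sits on the causal path from drug to outcome. Conditioning on a mediator would strip out part of the effect we want; the pooled comparison gives the total causal effect.
Pooled: Drug K 16.7% vs Drug T 31.3%; Drug K is lower overall.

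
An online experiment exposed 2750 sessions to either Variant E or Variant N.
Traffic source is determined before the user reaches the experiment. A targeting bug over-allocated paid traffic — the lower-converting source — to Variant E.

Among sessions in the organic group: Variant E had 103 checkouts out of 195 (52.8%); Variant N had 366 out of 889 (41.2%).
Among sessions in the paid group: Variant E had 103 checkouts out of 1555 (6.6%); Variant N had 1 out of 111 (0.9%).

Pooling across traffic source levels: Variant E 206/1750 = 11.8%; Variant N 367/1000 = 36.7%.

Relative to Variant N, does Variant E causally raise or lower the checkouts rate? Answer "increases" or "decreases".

Traffic source differs across variants for reasons unrelated to any effect of the variant itself, and it separately predicts the outcome — a classic confounder. We must compare within traffic source levels.
Within each level — organic: 52.8% vs 41.2%; paid: 6.6% vs 0.9% — Variant E is higher every time.

increases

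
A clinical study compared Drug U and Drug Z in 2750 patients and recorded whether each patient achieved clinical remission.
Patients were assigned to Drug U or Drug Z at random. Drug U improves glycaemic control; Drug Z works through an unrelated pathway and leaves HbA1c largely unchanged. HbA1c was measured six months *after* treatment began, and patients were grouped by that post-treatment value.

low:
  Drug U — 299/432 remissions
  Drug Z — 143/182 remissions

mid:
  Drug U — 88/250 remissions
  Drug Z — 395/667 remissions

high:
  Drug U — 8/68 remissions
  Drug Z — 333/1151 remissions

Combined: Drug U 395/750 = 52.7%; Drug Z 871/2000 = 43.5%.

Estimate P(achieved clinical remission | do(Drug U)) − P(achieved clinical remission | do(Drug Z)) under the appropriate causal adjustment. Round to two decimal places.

Within every HbA1c level Drug Z has the higher rate, yet pooled Drug U does — Simpson's reversal.
HbA1c here is a post-treatment variable shaped by the drug; conditioning on it would introduce bias rather than remove it. The overall comparison is the causal one.
The causal difference is the pooled difference: 0.527 − 0.435 = +0.091.

+0.09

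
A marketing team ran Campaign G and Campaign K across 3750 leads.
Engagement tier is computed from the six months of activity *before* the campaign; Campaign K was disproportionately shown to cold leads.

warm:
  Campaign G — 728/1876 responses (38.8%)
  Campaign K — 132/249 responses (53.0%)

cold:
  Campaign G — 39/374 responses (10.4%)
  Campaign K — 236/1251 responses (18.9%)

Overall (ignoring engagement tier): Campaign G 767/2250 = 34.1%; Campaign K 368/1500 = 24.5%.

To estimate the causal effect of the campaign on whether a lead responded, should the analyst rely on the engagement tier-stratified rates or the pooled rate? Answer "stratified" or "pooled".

Engagement tier satisfies the back-door criterion: it is not a descendant of the campaign, and it blocks the spurious path from campaign to outcome. Adjusting for it (i.e., using the within-engagement tier rates) gives the causal effect.
Within each level — warm: 38.8% vs 53.0%; cold: 10.4% vs 18.9% — Campaign K is higher every time.

stratified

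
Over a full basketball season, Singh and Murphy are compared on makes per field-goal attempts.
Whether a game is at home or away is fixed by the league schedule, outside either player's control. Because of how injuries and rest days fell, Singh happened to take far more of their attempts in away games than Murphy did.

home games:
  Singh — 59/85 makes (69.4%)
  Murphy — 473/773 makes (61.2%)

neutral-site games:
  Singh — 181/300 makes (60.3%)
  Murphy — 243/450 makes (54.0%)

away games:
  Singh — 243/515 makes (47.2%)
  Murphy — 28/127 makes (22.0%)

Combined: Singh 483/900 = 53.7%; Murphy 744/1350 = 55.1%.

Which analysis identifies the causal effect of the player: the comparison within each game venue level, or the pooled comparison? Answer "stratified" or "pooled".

The stratified and pooled comparisons disagree (Singh wins within each game venue; Murphy wins overall), so the answer turns on the causal role of game venue.
Game venue differs across players for reasons unrelated to any effect of the player itself, and it separately predicts the outcome — a classic confounder. We must compare within game venue levels.
Within each level — home games: 69.4% vs 61.2%; neutral-site games: 60.3% vs 54.0%; away games: 47.2% vs 22.0% — Singh is higher every time.

stratified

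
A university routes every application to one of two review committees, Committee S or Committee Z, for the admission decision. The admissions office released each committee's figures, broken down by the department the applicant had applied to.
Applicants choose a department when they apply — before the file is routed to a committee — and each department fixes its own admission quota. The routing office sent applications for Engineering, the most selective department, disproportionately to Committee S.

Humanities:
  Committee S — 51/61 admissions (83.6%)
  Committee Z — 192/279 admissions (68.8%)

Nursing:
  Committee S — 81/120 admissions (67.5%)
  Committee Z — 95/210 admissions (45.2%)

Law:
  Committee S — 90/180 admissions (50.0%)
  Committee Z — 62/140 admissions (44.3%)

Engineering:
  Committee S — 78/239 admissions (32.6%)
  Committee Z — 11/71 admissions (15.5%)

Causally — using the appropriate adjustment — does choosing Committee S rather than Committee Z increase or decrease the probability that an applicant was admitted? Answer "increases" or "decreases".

increases

The department-specific comparison favours Committee S throughout, but the pooled figures favour Committee Z. The question is whether to condition on department.
The imbalance in department arose from how applicants were allocated, not from anything the review committee did; and department independently affects the outcome. The pooled gap is confounded — condition on department.
Within each level — Humanities: 83.6% vs 68.8%; Nursing: 67.5% vs 45.2%; Law: 50.0% vs 44.3%; Engineering: 32.6% vs 15.5% — Committee S is higher every time.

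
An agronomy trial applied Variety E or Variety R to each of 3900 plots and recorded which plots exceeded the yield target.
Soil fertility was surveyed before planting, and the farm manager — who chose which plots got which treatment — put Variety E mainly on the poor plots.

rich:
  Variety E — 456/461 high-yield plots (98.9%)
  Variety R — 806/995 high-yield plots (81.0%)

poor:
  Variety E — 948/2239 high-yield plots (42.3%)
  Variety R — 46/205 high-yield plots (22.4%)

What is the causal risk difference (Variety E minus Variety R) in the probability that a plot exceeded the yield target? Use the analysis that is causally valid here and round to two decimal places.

Within every soil fertility level Variety E has the higher rate, yet pooled Variety R does — Simpson's reversal.
Nothing the variety does changes soil fertility; the imbalance is an allocation artefact. With soil fertility also predicting the outcome, the pooled figure is confounded, and the within-stratum comparison is the causal one.
Adjusting over the population distribution of soil fertility: 0.373·(0.989−0.810) + 0.627·(0.423−0.224) = +0.192.

+0.19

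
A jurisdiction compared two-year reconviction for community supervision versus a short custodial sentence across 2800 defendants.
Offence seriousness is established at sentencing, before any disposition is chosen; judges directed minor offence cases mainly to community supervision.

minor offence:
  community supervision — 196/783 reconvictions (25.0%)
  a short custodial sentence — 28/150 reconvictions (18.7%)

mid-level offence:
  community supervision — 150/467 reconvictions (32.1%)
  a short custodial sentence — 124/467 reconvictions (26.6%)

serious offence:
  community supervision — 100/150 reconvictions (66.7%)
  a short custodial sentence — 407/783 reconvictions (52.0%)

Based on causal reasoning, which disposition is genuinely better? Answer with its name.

The offence seriousness-specific comparison favours a short custodial sentence throughout, but the pooled figures favour community supervision. The question is whether to condition on offence seriousness.
Nothing the disposition does changes offence seriousness; the imbalance is an allocation artefact. With offence seriousness also predicting the outcome, the pooled figure is confounded, and the within-stratum comparison is the causal one.
Within each level — minor offence: 25.0% vs 18.7%; mid-level offence: 32.1% vs 26.6%; serious offence: 66.7% vs 52.0% — a short custodial sentence is lower every time.

a short custodial sentence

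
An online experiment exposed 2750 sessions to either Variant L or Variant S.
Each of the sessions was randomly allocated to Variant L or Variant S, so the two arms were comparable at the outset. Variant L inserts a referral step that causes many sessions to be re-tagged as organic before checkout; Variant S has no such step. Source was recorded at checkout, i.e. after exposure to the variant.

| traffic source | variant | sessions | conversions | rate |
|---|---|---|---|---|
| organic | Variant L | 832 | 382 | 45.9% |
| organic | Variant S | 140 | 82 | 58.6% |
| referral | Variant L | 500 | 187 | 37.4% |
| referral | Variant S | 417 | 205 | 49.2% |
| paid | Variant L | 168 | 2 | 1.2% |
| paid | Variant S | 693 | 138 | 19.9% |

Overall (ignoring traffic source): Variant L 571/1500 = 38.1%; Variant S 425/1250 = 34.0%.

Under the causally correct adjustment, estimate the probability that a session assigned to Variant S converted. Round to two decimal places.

Stratifying would compare variants among sessions the variants themselves sorted into traffic source groups — a form of selection on an intermediate. The unconditioned pooled rates give the total causal effect.
So P(outcome | do(Variant S)) is just the pooled rate for Variant S: 425/1250 = 0.340.

0.34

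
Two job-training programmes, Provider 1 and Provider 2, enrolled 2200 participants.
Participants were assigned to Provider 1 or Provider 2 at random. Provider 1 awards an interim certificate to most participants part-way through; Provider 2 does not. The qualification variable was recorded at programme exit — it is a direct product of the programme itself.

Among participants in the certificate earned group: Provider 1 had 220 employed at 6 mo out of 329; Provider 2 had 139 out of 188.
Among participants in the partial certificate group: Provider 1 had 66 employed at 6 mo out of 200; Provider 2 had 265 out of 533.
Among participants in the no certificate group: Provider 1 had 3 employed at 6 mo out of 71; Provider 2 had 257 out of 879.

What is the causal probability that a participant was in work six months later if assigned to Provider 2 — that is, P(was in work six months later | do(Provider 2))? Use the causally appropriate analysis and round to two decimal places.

Qualification attained during the programme is downstream of the programme. One should not condition on a consequence of treatment, so the overall rates are the right comparison.
So P(outcome | do(Provider 2)) is just the pooled rate for Provider 2: 661/1600 = 0.413.

0.41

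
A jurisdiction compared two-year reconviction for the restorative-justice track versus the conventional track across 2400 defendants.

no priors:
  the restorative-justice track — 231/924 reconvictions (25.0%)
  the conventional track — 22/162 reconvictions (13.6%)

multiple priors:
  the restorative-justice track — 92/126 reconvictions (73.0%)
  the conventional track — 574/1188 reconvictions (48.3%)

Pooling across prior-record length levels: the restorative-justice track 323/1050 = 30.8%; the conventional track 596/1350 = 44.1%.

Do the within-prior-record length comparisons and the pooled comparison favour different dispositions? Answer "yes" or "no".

Within each prior-record length level (no priors 25.0% vs 13.6%; multiple priors 73.0% vs 48.3%), the conventional track has the lower rate every time. Pooled: 30.8% vs 44.1% — the restorative-justice track has the lower rate overall. The two comparisons disagree.

yes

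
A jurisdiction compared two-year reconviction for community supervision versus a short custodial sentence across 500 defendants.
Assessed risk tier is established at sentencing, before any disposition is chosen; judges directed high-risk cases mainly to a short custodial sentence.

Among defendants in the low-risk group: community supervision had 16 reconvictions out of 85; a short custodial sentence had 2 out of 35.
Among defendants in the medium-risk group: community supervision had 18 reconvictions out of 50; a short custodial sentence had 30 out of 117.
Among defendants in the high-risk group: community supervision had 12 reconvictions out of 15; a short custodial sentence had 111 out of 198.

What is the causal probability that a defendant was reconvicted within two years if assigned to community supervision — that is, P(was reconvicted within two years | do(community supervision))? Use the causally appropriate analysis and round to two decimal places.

The assessed risk tier-specific comparison favours a short custodial sentence throughout, but the pooled figures favour community supervision. The question is whether to condition on assessed risk tier.
Since assessed risk tier is a pre-existing factor (not a product of the disposition) and it affects the outcome on its own, it is a confounder. The stratified rates, not the pooled rate, identify the causal effect.
Standardising community supervision to the population assessed risk tier mix: 0.240·16/85 + 0.334·18/50 + 0.426·12/15 = 0.506.

0.51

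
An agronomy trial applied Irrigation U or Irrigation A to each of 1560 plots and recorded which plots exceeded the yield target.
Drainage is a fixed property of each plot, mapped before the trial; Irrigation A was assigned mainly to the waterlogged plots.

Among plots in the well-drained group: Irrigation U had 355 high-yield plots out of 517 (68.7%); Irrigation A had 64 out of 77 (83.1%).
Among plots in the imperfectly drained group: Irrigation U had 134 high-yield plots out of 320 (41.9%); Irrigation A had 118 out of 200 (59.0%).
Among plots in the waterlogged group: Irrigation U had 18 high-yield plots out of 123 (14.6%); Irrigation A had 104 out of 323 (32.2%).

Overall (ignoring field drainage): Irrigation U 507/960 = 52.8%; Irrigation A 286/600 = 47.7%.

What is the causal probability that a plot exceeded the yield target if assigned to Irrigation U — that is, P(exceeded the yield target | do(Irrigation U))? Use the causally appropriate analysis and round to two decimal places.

0.44

The imbalance in field drainage arose from how plots were allocated, not from anything the irrigation did; and field drainage independently affects the outcome. The pooled gap is confounded — condition on field drainage.
Standardising Irrigation U to the population field drainage mix: 0.381·355/517 + 0.333·134/320 + 0.286·18/123 = 0.443.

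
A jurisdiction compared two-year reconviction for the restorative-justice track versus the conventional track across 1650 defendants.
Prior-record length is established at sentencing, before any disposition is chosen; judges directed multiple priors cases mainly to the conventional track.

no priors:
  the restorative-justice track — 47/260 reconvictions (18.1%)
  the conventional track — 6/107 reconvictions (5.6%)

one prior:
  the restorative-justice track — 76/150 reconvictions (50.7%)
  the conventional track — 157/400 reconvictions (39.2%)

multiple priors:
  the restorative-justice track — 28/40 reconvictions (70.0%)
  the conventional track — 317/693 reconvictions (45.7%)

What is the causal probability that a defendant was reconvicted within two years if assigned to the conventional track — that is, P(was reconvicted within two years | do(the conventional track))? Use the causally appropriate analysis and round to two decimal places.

0.35

Prior-record length satisfies the back-door criterion: it is not a descendant of the disposition, and it blocks the spurious path from disposition to outcome. Adjusting for it (i.e., using the within-prior-record length rates) gives the causal effect.
Standardising the conventional track to the population prior-record length mix: 0.222·6/107 + 0.333·157/400 + 0.444·317/693 = 0.347.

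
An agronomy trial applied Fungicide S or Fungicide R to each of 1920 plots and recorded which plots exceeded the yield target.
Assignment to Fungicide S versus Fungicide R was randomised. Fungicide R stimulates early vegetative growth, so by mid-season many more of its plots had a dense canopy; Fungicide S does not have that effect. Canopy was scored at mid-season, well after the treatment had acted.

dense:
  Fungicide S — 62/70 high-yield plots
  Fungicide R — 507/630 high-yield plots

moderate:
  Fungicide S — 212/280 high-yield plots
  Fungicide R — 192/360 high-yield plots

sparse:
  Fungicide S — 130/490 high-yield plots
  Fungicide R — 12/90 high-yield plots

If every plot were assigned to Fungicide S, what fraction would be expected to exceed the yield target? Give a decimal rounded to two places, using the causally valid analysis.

0.48

Stratifying would compare fungicides among plots the fungicides themselves sorted into mid-season canopy groups — a form of selection on an intermediate. The unconditioned pooled rates give the total causal effect.
So P(outcome | do(Fungicide S)) is just the pooled rate for Fungicide S: 404/840 = 0.481.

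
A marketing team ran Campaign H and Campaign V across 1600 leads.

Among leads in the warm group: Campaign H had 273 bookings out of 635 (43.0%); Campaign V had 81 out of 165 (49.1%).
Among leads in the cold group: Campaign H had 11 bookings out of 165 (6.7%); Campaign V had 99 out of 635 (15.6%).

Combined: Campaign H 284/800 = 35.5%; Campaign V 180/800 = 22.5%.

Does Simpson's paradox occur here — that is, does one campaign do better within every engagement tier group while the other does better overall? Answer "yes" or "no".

yes

Within each engagement tier level (warm 43.0% vs 49.1%; cold 6.7% vs 15.6%), Campaign V has the higher rate every time. Pooled: 35.5% vs 22.5% — Campaign H has the higher rate overall. The two comparisons disagree.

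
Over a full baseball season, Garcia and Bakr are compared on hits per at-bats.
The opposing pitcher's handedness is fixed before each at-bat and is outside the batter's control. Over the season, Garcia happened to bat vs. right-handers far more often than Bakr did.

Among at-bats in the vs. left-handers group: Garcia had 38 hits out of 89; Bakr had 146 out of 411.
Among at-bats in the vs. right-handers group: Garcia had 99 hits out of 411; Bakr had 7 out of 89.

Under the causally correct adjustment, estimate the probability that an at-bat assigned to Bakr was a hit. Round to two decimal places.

The pitcher handedness-specific comparison favours Garcia throughout, but the pooled figures favour Bakr. The question is whether to condition on pitcher handedness.
Since pitcher handedness is a pre-existing factor (not a product of the player) and it affects the outcome on its own, it is a confounder. The stratified rates, not the pooled rate, identify the causal effect.
Standardising Bakr to the population pitcher handedness mix: 0.500·146/411 + 0.500·7/89 = 0.217.

0.22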